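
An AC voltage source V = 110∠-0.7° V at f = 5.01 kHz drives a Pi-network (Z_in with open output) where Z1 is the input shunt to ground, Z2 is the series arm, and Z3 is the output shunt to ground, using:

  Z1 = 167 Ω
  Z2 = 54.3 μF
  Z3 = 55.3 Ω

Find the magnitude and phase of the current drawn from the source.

Step 1 — Angular frequency: ω = 2π·f = 2π·5010 = 3.148e+04 rad/s.
Step 2 — Component impedances:
  Z1: Z = R = 167 Ω
  Z2: Z = 1/(jωC) = -j/(ω·C) = 0 - j0.585 Ω
  Z3: Z = R = 55.3 Ω
Step 3 — With open output, the series arm Z2 and the output shunt Z3 appear in series to ground: Z2 + Z3 = 55.3 - j0.585 Ω.
Step 4 — Parallel with input shunt Z1: Z_in = Z1 || (Z2 + Z3) = 41.54 - j0.3302 Ω = 41.55∠-0.5° Ω.
Step 5 — Source phasor: V = 110∠-0.7° V = 110 - j1.344 V.
Step 6 — Ohm's law: I = V / Z_total = (110 - j1.344) / (41.54 - j0.3302) = 2.648 - j0.01131 A.
Step 7 — Convert to polar: |I| = 2.648 A, ∠I = -0.2°.

I = 2.648∠-0.2° A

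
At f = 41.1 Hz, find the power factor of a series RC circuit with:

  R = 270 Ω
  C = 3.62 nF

Step 1 — Angular frequency: ω = 2π·f = 2π·41.1 = 258.2 rad/s.
Step 2 — Component impedances:
  R: Z = R = 270 Ω
  C: Z = 1/(jωC) = -j/(ω·C) = 0 - j1.07e+06 Ω
Step 3 — Series combination: Z_total = R + C = 270 - j1.07e+06 Ω = 1.07e+06∠-90.0° Ω.
Step 4 — Power factor: PF = cos(φ) = Re(Z)/|Z| = 270/1.0697e+06 = 0.0002524.
Step 5 — Type: Im(Z) = -1.07e+06 ⇒ leading (phase φ = -90.0°).

PF = 0.0002524 (leading, φ = -90.0°)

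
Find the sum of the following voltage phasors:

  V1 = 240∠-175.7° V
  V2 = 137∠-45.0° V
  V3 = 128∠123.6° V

Step 1 — Convert each phasor to rectangular form:
  V1 = 240·(cos(-175.7°) + j·sin(-175.7°)) = -239.3 - j17.99 V
  V2 = 137·(cos(-45.0°) + j·sin(-45.0°)) = 96.87 - j96.87 V
  V3 = 128·(cos(123.6°) + j·sin(123.6°)) = -70.83 + j106.6 V
Step 2 — Sum components: V_total = -213.3 - j8.255 V.
Step 3 — Convert to polar: |V_total| = 213.4 V, ∠V_total = -177.8°.

V_total = 213.4∠-177.8° V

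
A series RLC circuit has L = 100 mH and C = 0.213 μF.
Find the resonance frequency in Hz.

Step 1 — Resonance condition Im(Z)=0 gives ω₀ = 1/√(LC).
Step 2 — ω₀ = 1/√(0.1·2.13e-07) = 6852 rad/s.
Step 3 — f₀ = ω₀/(2π) = 1091 Hz.

f₀ = 1091 Hz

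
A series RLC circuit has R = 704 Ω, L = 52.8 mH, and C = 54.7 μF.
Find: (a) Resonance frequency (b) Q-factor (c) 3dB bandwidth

Step 1 — Resonance condition Im(Z)=0 gives ω₀ = 1/√(LC).
Step 2 — ω₀ = 1/√(0.0528·5.47e-05) = 588.4 rad/s.
Step 3 — f₀ = ω₀/(2π) = 93.65 Hz.
Step 4 — Series Q: Q = ω₀L/R = 588.4·0.0528/704 = 0.04413.
Step 5 — 3dB bandwidth: Δω = ω₀/Q = 1.333e+04 rad/s; BW = Δω/(2π) = 2122 Hz.

(a) f₀ = 93.65 Hz  (b) Q = 0.04413  (c) BW = 2122 Hz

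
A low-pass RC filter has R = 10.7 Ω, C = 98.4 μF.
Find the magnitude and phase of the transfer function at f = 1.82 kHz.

Step 1 — Angular frequency: ω = 2π·1820 = 1.144e+04 rad/s.
Step 2 — Transfer function: H(jω) = 1/(1 + jωRC).
Step 3 — Denominator: 1 + jωRC = 1 + j·1.144e+04·10.7·9.84e-05 = 1 + j12.04.
Step 4 — H = 0.006851 - j0.08249.
Step 5 — Magnitude: |H| = 0.08277 (-21.6 dB); phase: φ = -85.3°.

|H| = 0.08277 (-21.6 dB), φ = -85.3°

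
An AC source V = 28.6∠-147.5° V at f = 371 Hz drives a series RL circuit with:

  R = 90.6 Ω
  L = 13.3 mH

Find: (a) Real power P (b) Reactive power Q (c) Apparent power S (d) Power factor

Step 1 — Angular frequency: ω = 2π·f = 2π·371 = 2331 rad/s.
Step 2 — Component impedances:
  R: Z = R = 90.6 Ω
  L: Z = jωL = j·2331·0.0133 = 0 + j31 Ω
Step 3 — Series combination: Z_total = R + L = 90.6 + j31 Ω = 95.76∠18.9° Ω.
Step 4 — Source phasor: V = 28.6∠-147.5° V = -24.12 - j15.37 V.
Step 5 — Current: I = V / Z = -0.2903 - j0.07028 A = 0.2987∠-166.4° A.
Step 6 — Complex power: S = V·I* = 8.082 + j2.766 VA.
Step 7 — Real power: P = Re(S) = 8.082 W.
Step 8 — Reactive power: Q = Im(S) = 2.766 VAR.
Step 9 — Apparent power: |S| = 8.542 VA.
Step 10 — Power factor: PF = P/|S| = 0.9461 (lagging).

(a) P = 8.082 W  (b) Q = 2.766 VAR  (c) S = 8.542 VA  (d) PF = 0.9461 (lagging)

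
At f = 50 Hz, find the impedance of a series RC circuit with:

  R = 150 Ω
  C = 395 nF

Step 1 — Angular frequency: ω = 2π·f = 2π·50 = 314.2 rad/s.
Step 2 — Component impedances:
  R: Z = R = 150 Ω
  C: Z = 1/(jωC) = -j/(ω·C) = 0 - j8058 Ω
Step 3 — Series combination: Z_total = R + C = 150 - j8058 Ω = 8060∠-88.9° Ω.

Z = 150 - j8058 Ω = 8060∠-88.9° Ω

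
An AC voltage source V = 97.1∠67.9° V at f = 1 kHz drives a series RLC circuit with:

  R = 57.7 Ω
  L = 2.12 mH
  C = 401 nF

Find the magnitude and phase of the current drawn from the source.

Step 1 — Angular frequency: ω = 2π·f = 2π·1000 = 6283 rad/s.
Step 2 — Component impedances:
  R: Z = R = 57.7 Ω
  L: Z = jωL = j·6283·0.00212 = 0 + j13.32 Ω
  C: Z = 1/(jωC) = -j/(ω·C) = 0 - j396.9 Ω
Step 3 — Series combination: Z_total = R + L + C = 57.7 - j383.6 Ω = 387.9∠-81.4° Ω.
Step 4 — Source phasor: V = 97.1∠67.9° V = 36.53 + j89.97 V.
Step 5 — Ohm's law: I = V / Z_total = (36.53 + j89.97) / (57.7 - j383.6) = -0.2153 + j0.1276 A.
Step 6 — Convert to polar: |I| = 0.2503 A, ∠I = 149.3°.

I = 0.2503∠149.3° A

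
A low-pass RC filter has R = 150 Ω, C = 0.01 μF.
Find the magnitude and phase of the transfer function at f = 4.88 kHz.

Step 1 — Angular frequency: ω = 2π·4880 = 3.066e+04 rad/s.
Step 2 — Transfer function: H(jω) = 1/(1 + jωRC).
Step 3 — Denominator: 1 + jωRC = 1 + j·3.066e+04·150·1e-08 = 1 + j0.04599.
Step 4 — H = 0.9979 - j0.0459.
Step 5 — Magnitude: |H| = 0.9989 (-0.0 dB); phase: φ = -2.6°.

|H| = 0.9989 (-0.0 dB), φ = -2.6°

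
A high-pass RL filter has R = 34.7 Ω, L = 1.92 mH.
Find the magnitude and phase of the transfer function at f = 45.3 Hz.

Step 1 — Angular frequency: ω = 2π·45.3 = 284.6 rad/s.
Step 2 — Transfer function: H(jω) = jωL/(R + jωL).
Step 3 — Numerator jωL = j·0.5465; denominator R + jωL = 34.7 + j0.5465.
Step 4 — H = 0.000248 + j0.01574.
Step 5 — Magnitude: |H| = 0.01575 (-36.1 dB); phase: φ = 89.1°.

|H| = 0.01575 (-36.1 dB), φ = 89.1°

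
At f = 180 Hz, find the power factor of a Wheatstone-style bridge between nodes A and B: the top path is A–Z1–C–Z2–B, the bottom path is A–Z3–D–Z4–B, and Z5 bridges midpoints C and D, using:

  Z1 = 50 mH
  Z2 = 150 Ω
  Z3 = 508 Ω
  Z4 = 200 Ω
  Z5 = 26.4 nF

Step 1 — Angular frequency: ω = 2π·f = 2π·180 = 1131 rad/s.
Step 2 — Component impedances:
  Z1: Z = jωL = j·1131·0.05 = 0 + j56.55 Ω
  Z2: Z = R = 150 Ω
  Z3: Z = R = 508 Ω
  Z4: Z = R = 200 Ω
  Z5: Z = 1/(jωC) = -j/(ω·C) = 0 - j3.349e+04 Ω
Step 3 — Bridge requires nodal analysis (the Z5 bridge couples midpoints C and D, so the two paths cannot be reduced to a simple series/parallel combination). Setting node B to ground and injecting 1 A at node A, the 3-node admittance system at A, C, D solves to V_A = Z_AB = 126.2 + j38.12 Ω = 131.8∠16.8° Ω.
Step 4 — Power factor: PF = cos(φ) = Re(Z)/|Z| = 126.2/131.83 = 0.9573.
Step 5 — Type: Im(Z) = 38.12 ⇒ lagging (phase φ = 16.8°).

PF = 0.9573 (lagging, φ = 16.8°)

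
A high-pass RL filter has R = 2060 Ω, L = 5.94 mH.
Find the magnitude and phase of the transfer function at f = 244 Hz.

Step 1 — Angular frequency: ω = 2π·244 = 1533 rad/s.
Step 2 — Transfer function: H(jω) = jωL/(R + jωL).
Step 3 — Numerator jωL = j·9.107; denominator R + jωL = 2060 + j9.107.
Step 4 — H = 1.954e-05 + j0.004421.
Step 5 — Magnitude: |H| = 0.004421 (-47.1 dB); phase: φ = 89.7°.

|H| = 0.004421 (-47.1 dB), φ = 89.7°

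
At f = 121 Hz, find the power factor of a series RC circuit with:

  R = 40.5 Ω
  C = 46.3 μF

Step 1 — Angular frequency: ω = 2π·f = 2π·121 = 760.3 rad/s.
Step 2 — Component impedances:
  R: Z = R = 40.5 Ω
  C: Z = 1/(jωC) = -j/(ω·C) = 0 - j28.41 Ω
Step 3 — Series combination: Z_total = R + C = 40.5 - j28.41 Ω = 49.47∠-35.0° Ω.
Step 4 — Power factor: PF = cos(φ) = Re(Z)/|Z| = 40.5/49.47 = 0.8187.
Step 5 — Type: Im(Z) = -28.41 ⇒ leading (phase φ = -35.0°).

PF = 0.8187 (leading, φ = -35.0°)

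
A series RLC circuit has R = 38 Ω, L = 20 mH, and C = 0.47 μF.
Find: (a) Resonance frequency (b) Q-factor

Step 1 — Resonance condition Im(Z)=0 gives ω₀ = 1/√(LC).
Step 2 — ω₀ = 1/√(0.02·4.7e-07) = 1.031e+04 rad/s.
Step 3 — f₀ = ω₀/(2π) = 1642 Hz.
Step 4 — Series Q: Q = ω₀L/R = 1.031e+04·0.02/38 = 5.429.

(a) f₀ = 1642 Hz  (b) Q = 5.429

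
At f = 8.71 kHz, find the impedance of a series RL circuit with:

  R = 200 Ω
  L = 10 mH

Step 1 — Angular frequency: ω = 2π·f = 2π·8710 = 5.473e+04 rad/s.
Step 2 — Component impedances:
  R: Z = R = 200 Ω
  L: Z = jωL = j·5.473e+04·0.01 = 0 + j547.3 Ω
Step 3 — Series combination: Z_total = R + L = 200 + j547.3 Ω = 582.7∠69.9° Ω.

Z = 200 + j547.3 Ω = 582.7∠69.9° Ω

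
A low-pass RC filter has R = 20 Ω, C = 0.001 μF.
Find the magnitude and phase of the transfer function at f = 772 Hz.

Step 1 — Angular frequency: ω = 2π·772 = 4851 rad/s.
Step 2 — Transfer function: H(jω) = 1/(1 + jωRC).
Step 3 — Denominator: 1 + jωRC = 1 + j·4851·20·1e-09 = 1 + j9.701e-05.
Step 4 — H = 1 - j9.701e-05.
Step 5 — Magnitude: |H| = 1 (-0.0 dB); phase: φ = -0.0°.

|H| = 1 (-0.0 dB), φ = -0.0°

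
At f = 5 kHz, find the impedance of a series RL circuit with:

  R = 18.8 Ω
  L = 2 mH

Step 1 — Angular frequency: ω = 2π·f = 2π·5000 = 3.142e+04 rad/s.
Step 2 — Component impedances:
  R: Z = R = 18.8 Ω
  L: Z = jωL = j·3.142e+04·0.002 = 0 + j62.83 Ω
Step 3 — Series combination: Z_total = R + L = 18.8 + j62.83 Ω = 65.58∠73.3° Ω.

Z = 18.8 + j62.83 Ω = 65.58∠73.3° Ω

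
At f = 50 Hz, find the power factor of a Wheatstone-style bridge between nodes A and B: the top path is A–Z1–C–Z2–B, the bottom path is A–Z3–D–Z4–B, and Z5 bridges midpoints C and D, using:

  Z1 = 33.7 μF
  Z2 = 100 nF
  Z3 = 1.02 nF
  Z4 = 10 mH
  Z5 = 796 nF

Step 1 — Angular frequency: ω = 2π·f = 2π·50 = 314.2 rad/s.
Step 2 — Component impedances:
  Z1: Z = 1/(jωC) = -j/(ω·C) = 0 - j94.45 Ω
  Z2: Z = 1/(jωC) = -j/(ω·C) = 0 - j3.183e+04 Ω
  Z3: Z = 1/(jωC) = -j/(ω·C) = 0 - j3.121e+06 Ω
  Z4: Z = jωL = j·314.2·0.01 = 0 + j3.142 Ω
  Z5: Z = 1/(jωC) = -j/(ω·C) = 0 - j3999 Ω
Step 3 — Bridge requires nodal analysis (the Z5 bridge couples midpoints C and D, so the two paths cannot be reduced to a simple series/parallel combination). Setting node B to ground and injecting 1 A at node A, the 3-node admittance system at A, C, D solves to V_A = Z_AB = 0 - j3640 Ω = 3640∠-90.0° Ω.
Step 4 — Power factor: PF = cos(φ) = Re(Z)/|Z| = 0/3640 = 0.
Step 5 — Type: Im(Z) = -3640 ⇒ leading (phase φ = -90.0°).

PF = 0 (leading, φ = -90.0°)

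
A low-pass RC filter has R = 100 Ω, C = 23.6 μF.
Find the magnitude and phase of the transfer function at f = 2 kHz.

Step 1 — Angular frequency: ω = 2π·2000 = 1.257e+04 rad/s.
Step 2 — Transfer function: H(jω) = 1/(1 + jωRC).
Step 3 — Denominator: 1 + jωRC = 1 + j·1.257e+04·100·2.36e-05 = 1 + j29.66.
Step 4 — H = 0.001136 - j0.03368.
Step 5 — Magnitude: |H| = 0.0337 (-29.4 dB); phase: φ = -88.1°.

|H| = 0.0337 (-29.4 dB), φ = -88.1°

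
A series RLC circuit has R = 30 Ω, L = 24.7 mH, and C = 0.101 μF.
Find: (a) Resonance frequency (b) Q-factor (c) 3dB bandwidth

Step 1 — Resonance: ω₀ = 1/√(LC) = 1/√(0.0247·1.01e-07) = 2.002e+04 rad/s.
Step 2 — f₀ = ω₀/(2π) = 3186 Hz.
Step 3 — Series Q: Q = ω₀L/R = 2.002e+04·0.0247/30 = 16.48.
Step 4 — Bandwidth: Δω = ω₀/Q = 1215 rad/s; BW = Δω/(2π) = 193.3 Hz.

(a) f₀ = 3186 Hz  (b) Q = 16.48  (c) BW = 193.3 Hz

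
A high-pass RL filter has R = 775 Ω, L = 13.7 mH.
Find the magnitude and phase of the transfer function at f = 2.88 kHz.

Step 1 — Angular frequency: ω = 2π·2880 = 1.81e+04 rad/s.
Step 2 — Transfer function: H(jω) = jωL/(R + jωL).
Step 3 — Numerator jωL = j·247.9; denominator R + jωL = 775 + j247.9.
Step 4 — H = 0.09283 + j0.2902.
Step 5 — Magnitude: |H| = 0.3047 (-10.3 dB); phase: φ = 72.3°.

|H| = 0.3047 (-10.3 dB), φ = 72.3°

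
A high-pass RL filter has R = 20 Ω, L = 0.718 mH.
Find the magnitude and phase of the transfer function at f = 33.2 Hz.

Step 1 — Angular frequency: ω = 2π·33.2 = 208.6 rad/s.
Step 2 — Transfer function: H(jω) = jωL/(R + jωL).
Step 3 — Numerator jωL = j·0.1498; denominator R + jωL = 20 + j0.1498.
Step 4 — H = 5.608e-05 + j0.007488.
Step 5 — Magnitude: |H| = 0.007489 (-42.5 dB); phase: φ = 89.6°.

|H| = 0.007489 (-42.5 dB), φ = 89.6°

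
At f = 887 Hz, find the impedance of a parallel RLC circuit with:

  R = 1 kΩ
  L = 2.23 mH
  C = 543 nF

Step 1 — Angular frequency: ω = 2π·f = 2π·887 = 5573 rad/s.
Step 2 — Component impedances:
  R: Z = R = 1000 Ω
  L: Z = jωL = j·5573·0.00223 = 0 + j12.43 Ω
  C: Z = 1/(jωC) = -j/(ω·C) = 0 - j330.4 Ω
Step 3 — Parallel combination: 1/Z_total = 1/R + 1/L + 1/C; Z_total = 0.1667 + j12.91 Ω = 12.91∠89.3° Ω.

Z = 0.1667 + j12.91 Ω = 12.91∠89.3° Ω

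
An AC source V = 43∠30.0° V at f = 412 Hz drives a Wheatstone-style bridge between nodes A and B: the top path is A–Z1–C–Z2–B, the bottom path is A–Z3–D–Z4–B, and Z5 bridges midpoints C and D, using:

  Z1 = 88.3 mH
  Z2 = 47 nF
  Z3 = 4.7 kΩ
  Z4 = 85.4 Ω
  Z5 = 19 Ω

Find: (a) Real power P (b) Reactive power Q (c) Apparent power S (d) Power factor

Step 1 — Angular frequency: ω = 2π·f = 2π·412 = 2589 rad/s.
Step 2 — Component impedances:
  Z1: Z = jωL = j·2589·0.0883 = 0 + j228.6 Ω
  Z2: Z = 1/(jωC) = -j/(ω·C) = 0 - j8219 Ω
  Z3: Z = R = 4700 Ω
  Z4: Z = R = 85.4 Ω
  Z5: Z = R = 19 Ω
Step 3 — Bridge requires nodal analysis (the Z5 bridge couples midpoints C and D, so the two paths cannot be reduced to a simple series/parallel combination). Setting node B to ground and injecting 1 A at node A, the 3-node admittance system at A, C, D solves to V_A = Z_AB = 115.2 + j224.9 Ω = 252.7∠62.9° Ω.
Step 4 — Source phasor: V = 43∠30.0° V = 37.24 + j21.5 V.
Step 5 — Current: I = V / Z = 0.1429 - j0.09235 A = 0.1702∠-32.9° A.
Step 6 — Complex power: S = V·I* = 3.337 + j6.512 VA.
Step 7 — Real power: P = Re(S) = 3.337 W.
Step 8 — Reactive power: Q = Im(S) = 6.512 VAR.
Step 9 — Apparent power: |S| = 7.317 VA.
Step 10 — Power factor: PF = P/|S| = 0.456 (lagging).

(a) P = 3.337 W  (b) Q = 6.512 VAR  (c) S = 7.317 VA  (d) PF = 0.456 (lagging)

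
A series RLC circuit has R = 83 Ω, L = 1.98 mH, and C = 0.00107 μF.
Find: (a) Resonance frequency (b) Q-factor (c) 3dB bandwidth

Step 1 — Resonance: ω₀ = 1/√(LC) = 1/√(0.00198·1.07e-09) = 6.87e+05 rad/s.
Step 2 — f₀ = ω₀/(2π) = 1.093e+05 Hz.
Step 3 — Series Q: Q = ω₀L/R = 6.87e+05·0.00198/83 = 16.39.
Step 4 — Bandwidth: Δω = ω₀/Q = 4.192e+04 rad/s; BW = Δω/(2π) = 6672 Hz.

(a) f₀ = 1.093e+05 Hz  (b) Q = 16.39  (c) BW = 6672 Hz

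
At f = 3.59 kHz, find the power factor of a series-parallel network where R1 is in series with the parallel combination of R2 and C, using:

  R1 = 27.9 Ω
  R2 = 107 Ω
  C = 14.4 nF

Step 1 — Angular frequency: ω = 2π·f = 2π·3590 = 2.256e+04 rad/s.
Step 2 — Component impedances:
  R1: Z = R = 27.9 Ω
  R2: Z = R = 107 Ω
  C: Z = 1/(jωC) = -j/(ω·C) = 0 - j3079 Ω
Step 3 — Parallel branch: R2 || C = 1/(1/R2 + 1/C) = 106.9 - j3.714 Ω.
Step 4 — Series with R1: Z_total = R1 + (R2 || C) = 134.8 - j3.714 Ω = 134.8∠-1.6° Ω.
Step 5 — Power factor: PF = cos(φ) = Re(Z)/|Z| = 134.77/134.82 = 0.9996.
Step 6 — Type: Im(Z) = -3.714 ⇒ leading (phase φ = -1.6°).

PF = 0.9996 (leading, φ = -1.6°)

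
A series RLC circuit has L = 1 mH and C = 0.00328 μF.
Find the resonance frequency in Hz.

Step 1 — Resonance condition Im(Z)=0 gives ω₀ = 1/√(LC).
Step 2 — ω₀ = 1/√(0.001·3.28e-09) = 5.522e+05 rad/s.
Step 3 — f₀ = ω₀/(2π) = 8.788e+04 Hz.

f₀ = 8.788e+04 Hz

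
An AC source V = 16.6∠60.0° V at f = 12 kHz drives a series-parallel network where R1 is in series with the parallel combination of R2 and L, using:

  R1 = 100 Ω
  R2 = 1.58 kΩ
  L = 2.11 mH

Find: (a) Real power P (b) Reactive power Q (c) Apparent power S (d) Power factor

Step 1 — Angular frequency: ω = 2π·f = 2π·1.2e+04 = 7.54e+04 rad/s.
Step 2 — Component impedances:
  R1: Z = R = 100 Ω
  R2: Z = R = 1580 Ω
  L: Z = jωL = j·7.54e+04·0.00211 = 0 + j159.1 Ω
Step 3 — Parallel branch: R2 || L = 1/(1/R2 + 1/L) = 15.86 + j157.5 Ω.
Step 4 — Series with R1: Z_total = R1 + (R2 || L) = 115.9 + j157.5 Ω = 195.5∠53.7° Ω.
Step 5 — Source phasor: V = 16.6∠60.0° V = 8.3 + j14.38 V.
Step 6 — Current: I = V / Z = 0.08438 + j0.009375 A = 0.0849∠6.3° A.
Step 7 — Complex power: S = V·I* = 0.8352 + j1.135 VA.
Step 8 — Real power: P = Re(S) = 0.8352 W.
Step 9 — Reactive power: Q = Im(S) = 1.135 VAR.
Step 10 — Apparent power: |S| = 1.409 VA.
Step 11 — Power factor: PF = P/|S| = 0.5926 (lagging).

(a) P = 0.8352 W  (b) Q = 1.135 VAR  (c) S = 1.409 VA  (d) PF = 0.5926 (lagging)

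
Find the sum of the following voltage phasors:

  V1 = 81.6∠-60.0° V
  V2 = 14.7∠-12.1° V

Step 1 — Convert each phasor to rectangular form:
  V1 = 81.6·(cos(-60.0°) + j·sin(-60.0°)) = 40.8 - j70.67 V
  V2 = 14.7·(cos(-12.1°) + j·sin(-12.1°)) = 14.37 - j3.081 V
Step 2 — Sum components: V_total = 55.17 - j73.75 V.
Step 3 — Convert to polar: |V_total| = 92.1 V, ∠V_total = -53.2°.

V_total = 92.1∠-53.2° V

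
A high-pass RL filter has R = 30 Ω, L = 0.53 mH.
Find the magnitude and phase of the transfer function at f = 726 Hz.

Step 1 — Angular frequency: ω = 2π·726 = 4562 rad/s.
Step 2 — Transfer function: H(jω) = jωL/(R + jωL).
Step 3 — Numerator jωL = j·2.418; denominator R + jωL = 30 + j2.418.
Step 4 — H = 0.006453 + j0.08007.
Step 5 — Magnitude: |H| = 0.08033 (-21.9 dB); phase: φ = 85.4°.

|H| = 0.08033 (-21.9 dB), φ = 85.4°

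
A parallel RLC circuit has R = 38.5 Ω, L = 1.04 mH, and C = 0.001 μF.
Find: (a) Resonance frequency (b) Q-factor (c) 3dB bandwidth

Step 1 — Resonance: ω₀ = 1/√(LC) = 1/√(0.00104·1e-09) = 9.806e+05 rad/s.
Step 2 — f₀ = ω₀/(2π) = 1.561e+05 Hz.
Step 3 — Parallel Q: Q = R/(ω₀L) = 38.5/(9.806e+05·0.00104) = 0.03775.
Step 4 — Bandwidth: Δω = ω₀/Q = 2.597e+07 rad/s; BW = Δω/(2π) = 4.134e+06 Hz.

(a) f₀ = 1.561e+05 Hz  (b) Q = 0.03775  (c) BW = 4.134e+06 Hz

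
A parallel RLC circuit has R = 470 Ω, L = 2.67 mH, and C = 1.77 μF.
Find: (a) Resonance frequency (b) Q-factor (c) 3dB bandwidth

Step 1 — Resonance: ω₀ = 1/√(LC) = 1/√(0.00267·1.77e-06) = 1.455e+04 rad/s.
Step 2 — f₀ = ω₀/(2π) = 2315 Hz.
Step 3 — Parallel Q: Q = R/(ω₀L) = 470/(1.455e+04·0.00267) = 12.1.
Step 4 — Bandwidth: Δω = ω₀/Q = 1202 rad/s; BW = Δω/(2π) = 191.3 Hz.

(a) f₀ = 2315 Hz  (b) Q = 12.1  (c) BW = 191.3 Hz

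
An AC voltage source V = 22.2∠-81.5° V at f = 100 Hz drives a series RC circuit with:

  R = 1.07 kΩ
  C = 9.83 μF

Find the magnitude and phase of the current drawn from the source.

Step 1 — Angular frequency: ω = 2π·f = 2π·100 = 628.3 rad/s.
Step 2 — Component impedances:
  R: Z = R = 1070 Ω
  C: Z = 1/(jωC) = -j/(ω·C) = 0 - j161.9 Ω
Step 3 — Series combination: Z_total = R + C = 1070 - j161.9 Ω = 1082∠-8.6° Ω.
Step 4 — Source phasor: V = 22.2∠-81.5° V = 3.281 - j21.96 V.
Step 5 — Ohm's law: I = V / Z_total = (3.281 - j21.96) / (1070 - j161.9) = 0.006034 - j0.01961 A.
Step 6 — Convert to polar: |I| = 0.02051 A, ∠I = -72.9°.

I = 0.02051∠-72.9° A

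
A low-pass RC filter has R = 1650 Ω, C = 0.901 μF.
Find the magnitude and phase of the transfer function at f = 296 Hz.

Step 1 — Angular frequency: ω = 2π·296 = 1860 rad/s.
Step 2 — Transfer function: H(jω) = 1/(1 + jωRC).
Step 3 — Denominator: 1 + jωRC = 1 + j·1860·1650·9.01e-07 = 1 + j2.765.
Step 4 — H = 0.1157 - j0.3198.
Step 5 — Magnitude: |H| = 0.3401 (-9.4 dB); phase: φ = -70.1°.

|H| = 0.3401 (-9.4 dB), φ = -70.1°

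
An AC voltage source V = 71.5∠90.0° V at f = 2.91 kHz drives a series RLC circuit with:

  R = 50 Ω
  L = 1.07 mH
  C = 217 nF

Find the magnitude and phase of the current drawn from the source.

Step 1 — Angular frequency: ω = 2π·f = 2π·2910 = 1.828e+04 rad/s.
Step 2 — Component impedances:
  R: Z = R = 50 Ω
  L: Z = jωL = j·1.828e+04·0.00107 = 0 + j19.56 Ω
  C: Z = 1/(jωC) = -j/(ω·C) = 0 - j252 Ω
Step 3 — Series combination: Z_total = R + L + C = 50 - j232.5 Ω = 237.8∠-77.9° Ω.
Step 4 — Source phasor: V = 71.5∠90.0° V = 0 + j71.5 V.
Step 5 — Ohm's law: I = V / Z_total = (0 + j71.5) / (50 - j232.5) = -0.294 + j0.06322 A.
Step 6 — Convert to polar: |I| = 0.3007 A, ∠I = 167.9°.

I = 0.3007∠167.9° A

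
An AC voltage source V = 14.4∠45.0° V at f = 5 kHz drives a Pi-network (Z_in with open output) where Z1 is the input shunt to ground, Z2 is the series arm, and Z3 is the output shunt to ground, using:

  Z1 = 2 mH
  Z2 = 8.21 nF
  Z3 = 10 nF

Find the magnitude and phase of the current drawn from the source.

Step 1 — Angular frequency: ω = 2π·f = 2π·5000 = 3.142e+04 rad/s.
Step 2 — Component impedances:
  Z1: Z = jωL = j·3.142e+04·0.002 = 0 + j62.83 Ω
  Z2: Z = 1/(jωC) = -j/(ω·C) = 0 - j3877 Ω
  Z3: Z = 1/(jωC) = -j/(ω·C) = 0 - j3183 Ω
Step 3 — With open output, the series arm Z2 and the output shunt Z3 appear in series to ground: Z2 + Z3 = 0 - j7060 Ω.
Step 4 — Parallel with input shunt Z1: Z_in = Z1 || (Z2 + Z3) = 0 + j63.4 Ω = 63.4∠90.0° Ω.
Step 5 — Source phasor: V = 14.4∠45.0° V = 10.18 + j10.18 V.
Step 6 — Ohm's law: I = V / Z_total = (10.18 + j10.18) / (0 + j63.4) = 0.1606 - j0.1606 A.
Step 7 — Convert to polar: |I| = 0.2271 A, ∠I = -45.0°.

I = 0.2271∠-45.0° A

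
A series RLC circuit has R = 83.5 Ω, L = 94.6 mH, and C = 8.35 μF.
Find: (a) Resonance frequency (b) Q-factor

Step 1 — Resonance condition Im(Z)=0 gives ω₀ = 1/√(LC).
Step 2 — ω₀ = 1/√(0.0946·8.35e-06) = 1125 rad/s.
Step 3 — f₀ = ω₀/(2π) = 179.1 Hz.
Step 4 — Series Q: Q = ω₀L/R = 1125·0.0946/83.5 = 1.275.

(a) f₀ = 179.1 Hz  (b) Q = 1.275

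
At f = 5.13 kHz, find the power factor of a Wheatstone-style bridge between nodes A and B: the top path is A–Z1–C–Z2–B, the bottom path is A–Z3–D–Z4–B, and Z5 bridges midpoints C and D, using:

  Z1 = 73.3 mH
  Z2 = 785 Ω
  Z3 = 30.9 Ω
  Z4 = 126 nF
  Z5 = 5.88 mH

Step 1 — Angular frequency: ω = 2π·f = 2π·5130 = 3.223e+04 rad/s.
Step 2 — Component impedances:
  Z1: Z = jωL = j·3.223e+04·0.0733 = 0 + j2363 Ω
  Z2: Z = R = 785 Ω
  Z3: Z = R = 30.9 Ω
  Z4: Z = 1/(jωC) = -j/(ω·C) = 0 - j246.2 Ω
  Z5: Z = jωL = j·3.223e+04·0.00588 = 0 + j189.5 Ω
Step 3 — Bridge requires nodal analysis (the Z5 bridge couples midpoints C and D, so the two paths cannot be reduced to a simple series/parallel combination). Setting node B to ground and injecting 1 A at node A, the 3-node admittance system at A, C, D solves to V_A = Z_AB = 107.3 - j237.5 Ω = 260.6∠-65.7° Ω.
Step 4 — Power factor: PF = cos(φ) = Re(Z)/|Z| = 107.34/260.65 = 0.4118.
Step 5 — Type: Im(Z) = -237.5 ⇒ leading (phase φ = -65.7°).

PF = 0.4118 (leading, φ = -65.7°)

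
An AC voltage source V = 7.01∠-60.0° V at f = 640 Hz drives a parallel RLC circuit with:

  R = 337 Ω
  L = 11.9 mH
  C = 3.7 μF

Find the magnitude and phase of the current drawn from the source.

Step 1 — Angular frequency: ω = 2π·f = 2π·640 = 4021 rad/s.
Step 2 — Component impedances:
  R: Z = R = 337 Ω
  L: Z = jωL = j·4021·0.0119 = 0 + j47.85 Ω
  C: Z = 1/(jωC) = -j/(ω·C) = 0 - j67.21 Ω
Step 3 — Parallel combination: 1/Z_total = 1/R + 1/L + 1/C; Z_total = 65.89 + j133.7 Ω = 149∠63.8° Ω.
Step 4 — Source phasor: V = 7.01∠-60.0° V = 3.505 - j6.071 V.
Step 5 — Ohm's law: I = V / Z_total = (3.505 - j6.071) / (65.89 + j133.7) = -0.02614 - j0.03911 A.
Step 6 — Convert to polar: |I| = 0.04704 A, ∠I = -123.8°.

I = 0.04704∠-123.8° A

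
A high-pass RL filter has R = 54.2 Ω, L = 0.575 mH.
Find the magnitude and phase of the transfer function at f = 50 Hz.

Step 1 — Angular frequency: ω = 2π·50 = 314.2 rad/s.
Step 2 — Transfer function: H(jω) = jωL/(R + jωL).
Step 3 — Numerator jωL = j·0.1806; denominator R + jωL = 54.2 + j0.1806.
Step 4 — H = 1.111e-05 + j0.003333.
Step 5 — Magnitude: |H| = 0.003333 (-49.5 dB); phase: φ = 89.8°.

|H| = 0.003333 (-49.5 dB), φ = 89.8°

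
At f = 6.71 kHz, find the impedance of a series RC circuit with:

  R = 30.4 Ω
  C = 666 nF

Step 1 — Angular frequency: ω = 2π·f = 2π·6710 = 4.216e+04 rad/s.
Step 2 — Component impedances:
  R: Z = R = 30.4 Ω
  C: Z = 1/(jωC) = -j/(ω·C) = 0 - j35.61 Ω
Step 3 — Series combination: Z_total = R + C = 30.4 - j35.61 Ω = 46.82∠-49.5° Ω.

Z = 30.4 - j35.61 Ω = 46.82∠-49.5° Ω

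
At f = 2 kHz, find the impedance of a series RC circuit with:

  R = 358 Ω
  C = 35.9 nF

Step 1 — Angular frequency: ω = 2π·f = 2π·2000 = 1.257e+04 rad/s.
Step 2 — Component impedances:
  R: Z = R = 358 Ω
  C: Z = 1/(jωC) = -j/(ω·C) = 0 - j2217 Ω
Step 3 — Series combination: Z_total = R + C = 358 - j2217 Ω = 2245∠-80.8° Ω.

Z = 358 - j2217 Ω = 2245∠-80.8° Ω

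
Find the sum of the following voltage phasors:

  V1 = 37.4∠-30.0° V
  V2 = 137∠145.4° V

Step 1 — Convert each phasor to rectangular form:
  V1 = 37.4·(cos(-30.0°) + j·sin(-30.0°)) = 32.39 - j18.7 V
  V2 = 137·(cos(145.4°) + j·sin(145.4°)) = -112.8 + j77.79 V
Step 2 — Sum components: V_total = -80.38 + j59.09 V.
Step 3 — Convert to polar: |V_total| = 99.77 V, ∠V_total = 143.7°.

V_total = 99.77∠143.7° V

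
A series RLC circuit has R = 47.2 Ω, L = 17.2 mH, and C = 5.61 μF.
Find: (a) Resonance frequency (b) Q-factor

Step 1 — Resonance condition Im(Z)=0 gives ω₀ = 1/√(LC).
Step 2 — ω₀ = 1/√(0.0172·5.61e-06) = 3219 rad/s.
Step 3 — f₀ = ω₀/(2π) = 512.4 Hz.
Step 4 — Series Q: Q = ω₀L/R = 3219·0.0172/47.2 = 1.173.

(a) f₀ = 512.4 Hz  (b) Q = 1.173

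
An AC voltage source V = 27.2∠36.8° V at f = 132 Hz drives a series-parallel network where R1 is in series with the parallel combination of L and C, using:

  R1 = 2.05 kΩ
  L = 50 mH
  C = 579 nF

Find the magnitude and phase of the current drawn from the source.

Step 1 — Angular frequency: ω = 2π·f = 2π·132 = 829.4 rad/s.
Step 2 — Component impedances:
  R1: Z = R = 2050 Ω
  L: Z = jωL = j·829.4·0.05 = 0 + j41.47 Ω
  C: Z = 1/(jωC) = -j/(ω·C) = 0 - j2082 Ω
Step 3 — Parallel branch: L || C = 1/(1/L + 1/C) = 0 + j42.31 Ω.
Step 4 — Series with R1: Z_total = R1 + (L || C) = 2050 + j42.31 Ω = 2050∠1.2° Ω.
Step 5 — Source phasor: V = 27.2∠36.8° V = 21.78 + j16.29 V.
Step 6 — Ohm's law: I = V / Z_total = (21.78 + j16.29) / (2050 + j42.31) = 0.01078 + j0.007725 A.
Step 7 — Convert to polar: |I| = 0.01327 A, ∠I = 35.6°.

I = 0.01327∠35.6° A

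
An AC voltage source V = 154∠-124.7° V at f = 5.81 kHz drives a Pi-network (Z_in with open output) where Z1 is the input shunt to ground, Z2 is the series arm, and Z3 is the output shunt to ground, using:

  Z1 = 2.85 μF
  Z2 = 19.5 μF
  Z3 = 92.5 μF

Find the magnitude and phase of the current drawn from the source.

Step 1 — Angular frequency: ω = 2π·f = 2π·5810 = 3.651e+04 rad/s.
Step 2 — Component impedances:
  Z1: Z = 1/(jωC) = -j/(ω·C) = 0 - j9.612 Ω
  Z2: Z = 1/(jωC) = -j/(ω·C) = 0 - j1.405 Ω
  Z3: Z = 1/(jωC) = -j/(ω·C) = 0 - j0.2961 Ω
Step 3 — With open output, the series arm Z2 and the output shunt Z3 appear in series to ground: Z2 + Z3 = 0 - j1.701 Ω.
Step 4 — Parallel with input shunt Z1: Z_in = Z1 || (Z2 + Z3) = 0 - j1.445 Ω = 1.445∠-90.0° Ω.
Step 5 — Source phasor: V = 154∠-124.7° V = -87.67 - j126.6 V.
Step 6 — Ohm's law: I = V / Z_total = (-87.67 - j126.6) / (0 - j1.445) = 87.61 - j60.66 A.
Step 7 — Convert to polar: |I| = 106.6 A, ∠I = -34.7°.

I = 106.6∠-34.7° A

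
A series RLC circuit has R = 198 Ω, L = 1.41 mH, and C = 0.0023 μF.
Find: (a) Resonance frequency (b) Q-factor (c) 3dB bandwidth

Step 1 — Resonance: ω₀ = 1/√(LC) = 1/√(0.00141·2.3e-09) = 5.553e+05 rad/s.
Step 2 — f₀ = ω₀/(2π) = 8.838e+04 Hz.
Step 3 — Series Q: Q = ω₀L/R = 5.553e+05·0.00141/198 = 3.954.
Step 4 — Bandwidth: Δω = ω₀/Q = 1.404e+05 rad/s; BW = Δω/(2π) = 2.235e+04 Hz.

(a) f₀ = 8.838e+04 Hz  (b) Q = 3.954  (c) BW = 2.235e+04 Hz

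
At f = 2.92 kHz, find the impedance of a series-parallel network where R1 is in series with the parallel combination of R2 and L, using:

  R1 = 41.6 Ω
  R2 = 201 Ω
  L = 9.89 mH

Step 1 — Angular frequency: ω = 2π·f = 2π·2920 = 1.835e+04 rad/s.
Step 2 — Component impedances:
  R1: Z = R = 41.6 Ω
  R2: Z = R = 201 Ω
  L: Z = jωL = j·1.835e+04·0.00989 = 0 + j181.5 Ω
Step 3 — Parallel branch: R2 || L = 1/(1/R2 + 1/L) = 90.25 + j99.98 Ω.
Step 4 — Series with R1: Z_total = R1 + (R2 || L) = 131.9 + j99.98 Ω = 165.5∠37.2° Ω.

Z = 131.9 + j99.98 Ω = 165.5∠37.2° Ω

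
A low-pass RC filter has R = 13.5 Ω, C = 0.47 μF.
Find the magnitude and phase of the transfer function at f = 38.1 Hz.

Step 1 — Angular frequency: ω = 2π·38.1 = 239.4 rad/s.
Step 2 — Transfer function: H(jω) = 1/(1 + jωRC).
Step 3 — Denominator: 1 + jωRC = 1 + j·239.4·13.5·4.7e-07 = 1 + j0.001519.
Step 4 — H = 1 - j0.001519.
Step 5 — Magnitude: |H| = 1 (-0.0 dB); phase: φ = -0.1°.

|H| = 1 (-0.0 dB), φ = -0.1°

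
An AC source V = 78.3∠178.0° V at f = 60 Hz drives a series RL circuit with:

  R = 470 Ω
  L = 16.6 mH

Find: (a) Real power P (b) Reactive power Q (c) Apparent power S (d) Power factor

Step 1 — Angular frequency: ω = 2π·f = 2π·60 = 377 rad/s.
Step 2 — Component impedances:
  R: Z = R = 470 Ω
  L: Z = jωL = j·377·0.0166 = 0 + j6.258 Ω
Step 3 — Series combination: Z_total = R + L = 470 + j6.258 Ω = 470∠0.8° Ω.
Step 4 — Source phasor: V = 78.3∠178.0° V = -78.25 + j2.733 V.
Step 5 — Current: I = V / Z = -0.1664 + j0.00803 A = 0.1666∠177.2° A.
Step 6 — Complex power: S = V·I* = 13.04 + j0.1737 VA.
Step 7 — Real power: P = Re(S) = 13.04 W.
Step 8 — Reactive power: Q = Im(S) = 0.1737 VAR.
Step 9 — Apparent power: |S| = 13.04 VA.
Step 10 — Power factor: PF = P/|S| = 0.9999 (lagging).

(a) P = 13.04 W  (b) Q = 0.1737 VAR  (c) S = 13.04 VA  (d) PF = 0.9999 (lagging)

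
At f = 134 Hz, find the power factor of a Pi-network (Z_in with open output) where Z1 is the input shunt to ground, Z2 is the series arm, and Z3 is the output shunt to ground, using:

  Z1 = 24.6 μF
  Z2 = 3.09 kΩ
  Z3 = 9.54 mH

Step 1 — Angular frequency: ω = 2π·f = 2π·134 = 841.9 rad/s.
Step 2 — Component impedances:
  Z1: Z = 1/(jωC) = -j/(ω·C) = 0 - j48.28 Ω
  Z2: Z = R = 3090 Ω
  Z3: Z = jωL = j·841.9·0.00954 = 0 + j8.032 Ω
Step 3 — With open output, the series arm Z2 and the output shunt Z3 appear in series to ground: Z2 + Z3 = 3090 + j8.032 Ω.
Step 4 — Parallel with input shunt Z1: Z_in = Z1 || (Z2 + Z3) = 0.7543 - j48.27 Ω = 48.28∠-89.1° Ω.
Step 5 — Power factor: PF = cos(φ) = Re(Z)/|Z| = 0.7543/48.28 = 0.01562.
Step 6 — Type: Im(Z) = -48.27 ⇒ leading (phase φ = -89.1°).

PF = 0.01562 (leading, φ = -89.1°)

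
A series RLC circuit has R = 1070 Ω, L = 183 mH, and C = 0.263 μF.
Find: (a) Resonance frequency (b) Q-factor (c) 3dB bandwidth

Step 1 — Resonance condition Im(Z)=0 gives ω₀ = 1/√(LC).
Step 2 — ω₀ = 1/√(0.183·2.63e-07) = 4558 rad/s.
Step 3 — f₀ = ω₀/(2π) = 725.5 Hz.
Step 4 — Series Q: Q = ω₀L/R = 4558·0.183/1070 = 0.7796.
Step 5 — 3dB bandwidth: Δω = ω₀/Q = 5847 rad/s; BW = Δω/(2π) = 930.6 Hz.

(a) f₀ = 725.5 Hz  (b) Q = 0.7796  (c) BW = 930.6 Hz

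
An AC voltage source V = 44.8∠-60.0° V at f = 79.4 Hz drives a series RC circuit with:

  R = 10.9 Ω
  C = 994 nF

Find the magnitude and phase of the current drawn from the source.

Step 1 — Angular frequency: ω = 2π·f = 2π·79.4 = 498.9 rad/s.
Step 2 — Component impedances:
  R: Z = R = 10.9 Ω
  C: Z = 1/(jωC) = -j/(ω·C) = 0 - j2017 Ω
Step 3 — Series combination: Z_total = R + C = 10.9 - j2017 Ω = 2017∠-89.7° Ω.
Step 4 — Source phasor: V = 44.8∠-60.0° V = 22.4 - j38.8 V.
Step 5 — Ohm's law: I = V / Z_total = (22.4 - j38.8) / (10.9 - j2017) = 0.0193 + j0.011 A.
Step 6 — Convert to polar: |I| = 0.02222 A, ∠I = 29.7°.

I = 0.02222∠29.7° A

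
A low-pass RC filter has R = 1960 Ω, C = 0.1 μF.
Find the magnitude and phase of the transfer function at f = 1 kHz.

Step 1 — Angular frequency: ω = 2π·1000 = 6283 rad/s.
Step 2 — Transfer function: H(jω) = 1/(1 + jωRC).
Step 3 — Denominator: 1 + jωRC = 1 + j·6283·1960·1e-07 = 1 + j1.232.
Step 4 — H = 0.3974 - j0.4894.
Step 5 — Magnitude: |H| = 0.6304 (-4.0 dB); phase: φ = -50.9°.

|H| = 0.6304 (-4.0 dB), φ = -50.9°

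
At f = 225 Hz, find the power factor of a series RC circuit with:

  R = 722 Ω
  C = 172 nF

Step 1 — Angular frequency: ω = 2π·f = 2π·225 = 1414 rad/s.
Step 2 — Component impedances:
  R: Z = R = 722 Ω
  C: Z = 1/(jωC) = -j/(ω·C) = 0 - j4113 Ω
Step 3 — Series combination: Z_total = R + C = 722 - j4113 Ω = 4175∠-80.0° Ω.
Step 4 — Power factor: PF = cos(φ) = Re(Z)/|Z| = 722/4175 = 0.1729.
Step 5 — Type: Im(Z) = -4113 ⇒ leading (phase φ = -80.0°).

PF = 0.1729 (leading, φ = -80.0°)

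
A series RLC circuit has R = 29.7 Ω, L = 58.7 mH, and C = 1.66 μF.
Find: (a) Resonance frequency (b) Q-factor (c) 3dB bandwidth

Step 1 — Resonance: ω₀ = 1/√(LC) = 1/√(0.0587·1.66e-06) = 3204 rad/s.
Step 2 — f₀ = ω₀/(2π) = 509.9 Hz.
Step 3 — Series Q: Q = ω₀L/R = 3204·0.0587/29.7 = 6.332.
Step 4 — Bandwidth: Δω = ω₀/Q = 506 rad/s; BW = Δω/(2π) = 80.53 Hz.

(a) f₀ = 509.9 Hz  (b) Q = 6.332  (c) BW = 80.53 Hz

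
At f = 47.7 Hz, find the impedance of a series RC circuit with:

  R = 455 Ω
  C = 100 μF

Step 1 — Angular frequency: ω = 2π·f = 2π·47.7 = 299.7 rad/s.
Step 2 — Component impedances:
  R: Z = R = 455 Ω
  C: Z = 1/(jωC) = -j/(ω·C) = 0 - j33.37 Ω
Step 3 — Series combination: Z_total = R + C = 455 - j33.37 Ω = 456.2∠-4.2° Ω.

Z = 455 - j33.37 Ω = 456.2∠-4.2° Ω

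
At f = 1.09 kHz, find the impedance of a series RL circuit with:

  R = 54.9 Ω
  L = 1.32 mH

Step 1 — Angular frequency: ω = 2π·f = 2π·1090 = 6849 rad/s.
Step 2 — Component impedances:
  R: Z = R = 54.9 Ω
  L: Z = jωL = j·6849·0.00132 = 0 + j9.04 Ω
Step 3 — Series combination: Z_total = R + L = 54.9 + j9.04 Ω = 55.64∠9.4° Ω.

Z = 54.9 + j9.04 Ω = 55.64∠9.4° Ω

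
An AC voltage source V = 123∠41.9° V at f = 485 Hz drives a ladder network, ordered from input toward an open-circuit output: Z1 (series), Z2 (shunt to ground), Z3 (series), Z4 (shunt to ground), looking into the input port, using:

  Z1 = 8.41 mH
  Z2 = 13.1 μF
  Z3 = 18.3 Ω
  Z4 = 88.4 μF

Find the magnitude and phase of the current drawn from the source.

Step 1 — Angular frequency: ω = 2π·f = 2π·485 = 3047 rad/s.
Step 2 — Component impedances:
  Z1: Z = jωL = j·3047·0.00841 = 0 + j25.63 Ω
  Z2: Z = 1/(jωC) = -j/(ω·C) = 0 - j25.05 Ω
  Z3: Z = R = 18.3 Ω
  Z4: Z = 1/(jωC) = -j/(ω·C) = 0 - j3.712 Ω
Step 3 — Ladder network (open output): work backward from the far end, alternating series and parallel combinations. Z_in = 9.881 + j16.11 Ω = 18.9∠58.5° Ω.
Step 4 — Source phasor: V = 123∠41.9° V = 91.55 + j82.14 V.
Step 5 — Ohm's law: I = V / Z_total = (91.55 + j82.14) / (9.881 + j16.11) = 6.238 - j1.857 A.
Step 6 — Convert to polar: |I| = 6.509 A, ∠I = -16.6°.

I = 6.509∠-16.6° A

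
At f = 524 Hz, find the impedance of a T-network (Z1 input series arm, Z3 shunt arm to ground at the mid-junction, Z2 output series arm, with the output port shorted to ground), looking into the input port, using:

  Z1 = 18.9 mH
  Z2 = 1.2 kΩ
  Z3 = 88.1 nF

Step 1 — Angular frequency: ω = 2π·f = 2π·524 = 3292 rad/s.
Step 2 — Component impedances:
  Z1: Z = jωL = j·3292·0.0189 = 0 + j62.23 Ω
  Z2: Z = R = 1200 Ω
  Z3: Z = 1/(jωC) = -j/(ω·C) = 0 - j3448 Ω
Step 3 — With the output port shorted to ground, the output series arm Z2 runs from the junction to ground; the shunt arm Z3 also runs from the junction to ground. They appear in parallel: Z3 || Z2 = 1070 - j372.5 Ω.
Step 4 — Series with input arm Z1: Z_in = Z1 + (Z3 || Z2) = 1070 - j310.3 Ω = 1114∠-16.2° Ω.

Z = 1070 - j310.3 Ω = 1114∠-16.2° Ω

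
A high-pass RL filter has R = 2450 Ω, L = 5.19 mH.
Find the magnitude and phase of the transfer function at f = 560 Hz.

Step 1 — Angular frequency: ω = 2π·560 = 3519 rad/s.
Step 2 — Transfer function: H(jω) = jωL/(R + jωL).
Step 3 — Numerator jωL = j·18.26; denominator R + jωL = 2450 + j18.26.
Step 4 — H = 5.555e-05 + j0.007453.
Step 5 — Magnitude: |H| = 0.007453 (-42.6 dB); phase: φ = 89.6°.

|H| = 0.007453 (-42.6 dB), φ = 89.6°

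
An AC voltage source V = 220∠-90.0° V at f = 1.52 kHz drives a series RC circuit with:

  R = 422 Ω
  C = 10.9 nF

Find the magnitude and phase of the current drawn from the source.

Step 1 — Angular frequency: ω = 2π·f = 2π·1520 = 9550 rad/s.
Step 2 — Component impedances:
  R: Z = R = 422 Ω
  C: Z = 1/(jωC) = -j/(ω·C) = 0 - j9606 Ω
Step 3 — Series combination: Z_total = R + C = 422 - j9606 Ω = 9615∠-87.5° Ω.
Step 4 — Source phasor: V = 220∠-90.0° V = 0 - j220 V.
Step 5 — Ohm's law: I = V / Z_total = (0 - j220) / (422 - j9606) = 0.02286 - j0.001004 A.
Step 6 — Convert to polar: |I| = 0.02288 A, ∠I = -2.5°.

I = 0.02288∠-2.5° A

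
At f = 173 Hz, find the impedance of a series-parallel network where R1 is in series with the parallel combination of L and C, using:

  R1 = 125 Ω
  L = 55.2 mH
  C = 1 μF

Step 1 — Angular frequency: ω = 2π·f = 2π·173 = 1087 rad/s.
Step 2 — Component impedances:
  R1: Z = R = 125 Ω
  L: Z = jωL = j·1087·0.0552 = 0 + j60 Ω
  C: Z = 1/(jωC) = -j/(ω·C) = 0 - j920 Ω
Step 3 — Parallel branch: L || C = 1/(1/L + 1/C) = 0 + j64.19 Ω.
Step 4 — Series with R1: Z_total = R1 + (L || C) = 125 + j64.19 Ω = 140.5∠27.2° Ω.

Z = 125 + j64.19 Ω = 140.5∠27.2° Ω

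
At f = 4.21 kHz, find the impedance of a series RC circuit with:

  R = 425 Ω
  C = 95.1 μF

Step 1 — Angular frequency: ω = 2π·f = 2π·4210 = 2.645e+04 rad/s.
Step 2 — Component impedances:
  R: Z = R = 425 Ω
  C: Z = 1/(jωC) = -j/(ω·C) = 0 - j0.3975 Ω
Step 3 — Series combination: Z_total = R + C = 425 - j0.3975 Ω = 425∠-0.1° Ω.

Z = 425 - j0.3975 Ω = 425∠-0.1° Ω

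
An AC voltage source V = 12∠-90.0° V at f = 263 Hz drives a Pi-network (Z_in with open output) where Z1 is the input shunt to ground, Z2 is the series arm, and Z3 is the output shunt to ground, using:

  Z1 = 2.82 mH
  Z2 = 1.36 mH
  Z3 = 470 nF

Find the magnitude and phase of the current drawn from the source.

Step 1 — Angular frequency: ω = 2π·f = 2π·263 = 1652 rad/s.
Step 2 — Component impedances:
  Z1: Z = jωL = j·1652·0.00282 = 0 + j4.66 Ω
  Z2: Z = jωL = j·1652·0.00136 = 0 + j2.247 Ω
  Z3: Z = 1/(jωC) = -j/(ω·C) = 0 - j1288 Ω
Step 3 — With open output, the series arm Z2 and the output shunt Z3 appear in series to ground: Z2 + Z3 = 0 - j1285 Ω.
Step 4 — Parallel with input shunt Z1: Z_in = Z1 || (Z2 + Z3) = 0 + j4.677 Ω = 4.677∠90.0° Ω.
Step 5 — Source phasor: V = 12∠-90.0° V = 0 - j12 V.
Step 6 — Ohm's law: I = V / Z_total = (0 - j12) / (0 + j4.677) = -2.566 A.
Step 7 — Convert to polar: |I| = 2.566 A, ∠I = -180.0°.

I = 2.566∠-180.0° A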